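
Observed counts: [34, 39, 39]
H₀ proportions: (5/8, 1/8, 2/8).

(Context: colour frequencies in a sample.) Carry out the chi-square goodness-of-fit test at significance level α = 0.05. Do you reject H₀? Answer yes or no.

reject H₀: yes

n = 112; E_i = n·p_i = [70.00, 14.00, 28.00]
χ² = (34−70.00)²/70.00 + (39−14.00)²/14.00 + (39−28.00)²/28.00 = 67.4786
df = 2
p-value (upper-tail) = 0.00000
At α=0.05: p < α → reject H₀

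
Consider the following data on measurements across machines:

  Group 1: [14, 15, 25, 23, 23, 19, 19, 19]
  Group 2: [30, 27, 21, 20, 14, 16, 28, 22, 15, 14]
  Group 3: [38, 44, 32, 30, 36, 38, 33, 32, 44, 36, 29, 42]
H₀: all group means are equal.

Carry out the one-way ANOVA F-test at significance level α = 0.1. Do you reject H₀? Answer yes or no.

reject H₀: yes

Group means [19.62, 20.70, 36.17], grand mean 26.600
SSB = Σnᵢ(x̄ᵢ−x̄)² = 1835.558; SSW = ΣΣ(x−x̄ᵢ)² = 729.642
MSB = 1835.558/2 = 917.7792; MSW = 729.642/27 = 27.0238
F = MSB/MSW = 33.9619
df = (2, 27)
p-value (upper-tail) = 0.00000
At α=0.1: p < α → reject H₀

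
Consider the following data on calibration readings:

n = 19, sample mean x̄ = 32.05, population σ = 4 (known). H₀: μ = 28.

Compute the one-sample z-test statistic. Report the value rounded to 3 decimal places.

SE = σ/√n = 4/√19 = 0.9177
z = (x̄−μ₀)/SE = (32.05−28)/0.9177 = 4.4134

test statistic = 4.413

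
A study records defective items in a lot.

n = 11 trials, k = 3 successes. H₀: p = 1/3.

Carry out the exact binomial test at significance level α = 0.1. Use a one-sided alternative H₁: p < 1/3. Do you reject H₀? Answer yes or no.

reject H₀: no

Exact binomial: n=11, k=3, p₀=1/3=0.3333
P(X≤3) from Σ C(n,i)·p₀^i·(1−p₀)^(n−i)
p-value (one-sided, H₁ less) = 0.47256
At α=0.1: p ≥ α → fail to reject H₀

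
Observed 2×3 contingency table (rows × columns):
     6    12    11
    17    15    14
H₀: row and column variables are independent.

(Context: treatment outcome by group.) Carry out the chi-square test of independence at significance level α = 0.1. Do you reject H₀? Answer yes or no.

reject H₀: no

Row totals [29, 46], col totals [23, 27, 25], n=75
χ² = (6−8.89)²/8.89 + (12−10.44)²/10.44 + (11−9.67)²/9.67 + (17−14.11)²/14.11 + (15−16.56)²/16.56 + (14−15.33)²/15.33 = 2.2147
df = 2
p-value (upper-tail) = 0.33044
At α=0.1: p ≥ α → fail to reject H₀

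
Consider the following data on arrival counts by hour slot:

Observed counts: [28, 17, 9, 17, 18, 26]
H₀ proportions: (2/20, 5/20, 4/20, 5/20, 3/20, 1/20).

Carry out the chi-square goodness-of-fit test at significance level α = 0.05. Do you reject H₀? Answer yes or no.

n = 115; E_i = n·p_i = [11.50, 28.75, 23.00, 28.75, 17.25, 5.75]
χ² = (28−11.50)²/11.50 + (17−28.75)²/28.75 + (9−23.00)²/23.00 + (17−28.75)²/28.75 + (18−17.25)²/17.25 + (26−5.75)²/5.75 = 113.1478
df = 5
p-value (upper-tail) = 0.00000
At α=0.05: p < α → reject H₀

reject H₀: yes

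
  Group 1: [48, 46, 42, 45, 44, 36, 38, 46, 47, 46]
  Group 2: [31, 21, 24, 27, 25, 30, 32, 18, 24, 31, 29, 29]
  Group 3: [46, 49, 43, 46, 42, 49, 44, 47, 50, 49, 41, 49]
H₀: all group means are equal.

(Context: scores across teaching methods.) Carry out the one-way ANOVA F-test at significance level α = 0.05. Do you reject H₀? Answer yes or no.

reject H₀: yes

Group means [43.80, 26.75, 46.25], grand mean 38.647
SSB = Σnᵢ(x̄ᵢ−x̄)² = 2657.665; SSW = ΣΣ(x−x̄ᵢ)² = 460.100
MSB = 2657.665/2 = 1328.8324; MSW = 460.100/31 = 14.8419
F = MSB/MSW = 89.5323
df = (2, 31)
p-value (upper-tail) = 0.00000
At α=0.05: p < α → reject H₀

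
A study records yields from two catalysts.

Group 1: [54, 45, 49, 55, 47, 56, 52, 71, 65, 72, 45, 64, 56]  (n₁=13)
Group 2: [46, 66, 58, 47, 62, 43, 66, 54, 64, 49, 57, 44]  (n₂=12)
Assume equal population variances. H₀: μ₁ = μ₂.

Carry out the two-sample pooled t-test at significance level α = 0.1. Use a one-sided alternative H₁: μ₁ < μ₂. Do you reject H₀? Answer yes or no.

reject H₀: no

x̄₁=56.231, s₁=9.212, n₁=13
x̄₂=54.667, s₂=8.690, n₂=12
s_p² = [12·9.212² + 11·8.690²]/23 = 80.3902
SE = √(s_p²·(1/13+1/12)) = 3.5893
t = (56.231−54.667)/3.5893 = 0.4358
df = 23
p-value (one-sided, H₁ less) = 0.66647
At α=0.1: p ≥ α → fail to reject H₀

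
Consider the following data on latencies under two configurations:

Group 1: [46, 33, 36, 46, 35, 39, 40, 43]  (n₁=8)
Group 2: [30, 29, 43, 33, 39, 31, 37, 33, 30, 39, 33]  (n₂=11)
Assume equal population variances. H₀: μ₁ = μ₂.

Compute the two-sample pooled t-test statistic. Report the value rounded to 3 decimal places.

x̄₁=39.750, s₁=4.950, n₁=8
x̄₂=34.273, s₂=4.563, n₂=11
s_p² = [7·4.950² + 10·4.563²]/17 = 22.3342
SE = √(s_p²·(1/8+1/11)) = 2.1959
t = (39.750−34.273)/2.1959 = 2.4943
df = 17

test statistic = 2.494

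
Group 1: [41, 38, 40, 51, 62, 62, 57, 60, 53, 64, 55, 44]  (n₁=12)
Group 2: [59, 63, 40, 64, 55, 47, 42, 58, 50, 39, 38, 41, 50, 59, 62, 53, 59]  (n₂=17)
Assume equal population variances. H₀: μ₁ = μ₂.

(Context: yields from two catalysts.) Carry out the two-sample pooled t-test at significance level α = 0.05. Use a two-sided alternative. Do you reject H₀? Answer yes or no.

reject H₀: no

x̄₁=52.250, s₁=9.382, n₁=12
x̄₂=51.706, s₂=9.081, n₂=17
s_p² = [11·9.382² + 16·9.081²]/27 = 84.7326
SE = √(s_p²·(1/12+1/17)) = 3.4706
t = (52.250−51.706)/3.4706 = 0.1568
df = 27
p-value (two-sided) = 0.87659
At α=0.05: p ≥ α → fail to reject H₀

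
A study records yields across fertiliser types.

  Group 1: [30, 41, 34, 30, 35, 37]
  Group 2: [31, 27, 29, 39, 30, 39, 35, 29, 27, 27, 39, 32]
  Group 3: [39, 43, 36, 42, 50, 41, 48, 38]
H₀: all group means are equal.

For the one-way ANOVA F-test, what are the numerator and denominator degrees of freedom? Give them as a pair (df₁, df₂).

degrees of freedom = [2, 23]

k = 3 groups, N = 26 total
df = (k−1, N−k) = (3−1, 26−3) = (2, 23)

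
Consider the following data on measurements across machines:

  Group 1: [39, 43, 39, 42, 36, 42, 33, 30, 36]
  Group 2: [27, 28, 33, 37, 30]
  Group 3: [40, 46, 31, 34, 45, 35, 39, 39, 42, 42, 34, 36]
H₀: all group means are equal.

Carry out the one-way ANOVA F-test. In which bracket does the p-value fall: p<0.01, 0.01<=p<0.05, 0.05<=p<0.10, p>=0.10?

Group means [37.78, 31.00, 38.58], grand mean 36.846
SSB = Σnᵢ(x̄ᵢ−x̄)² = 214.912; SSW = ΣΣ(x−x̄ᵢ)² = 462.472
MSB = 214.912/2 = 107.4562; MSW = 462.472/23 = 20.1075
F = MSB/MSW = 5.3441
df = (2, 23)
p-value (upper-tail) = 0.01241
→ bracket: 0.01<=p<0.05

p-value bracket: 0.01<=p<0.05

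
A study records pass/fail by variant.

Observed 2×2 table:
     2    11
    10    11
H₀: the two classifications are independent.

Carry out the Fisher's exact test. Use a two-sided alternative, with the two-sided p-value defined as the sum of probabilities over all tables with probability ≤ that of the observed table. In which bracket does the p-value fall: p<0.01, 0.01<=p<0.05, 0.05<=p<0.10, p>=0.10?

p-value bracket: 0.05<=p<0.10

Margins: r₁=13, r₂=21, c₁=12, c₂=22, n=34
p_obs = C(13,2)·C(21,10)/C(34,12); sum pmf over tables with pmf ≤ p_obs
p-value (two-sided) = 0.07496
→ bracket: 0.05<=p<0.10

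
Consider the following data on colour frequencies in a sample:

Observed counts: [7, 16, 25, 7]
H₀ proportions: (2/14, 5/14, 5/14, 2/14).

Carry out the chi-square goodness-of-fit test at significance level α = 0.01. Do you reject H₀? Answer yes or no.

reject H₀: no

n = 55; E_i = n·p_i = [7.86, 19.64, 19.64, 7.86]
χ² = (7−7.86)²/7.86 + (16−19.64)²/19.64 + (25−19.64)²/19.64 + (7−7.86)²/7.86 = 2.3236
df = 3
p-value (upper-tail) = 0.50801
At α=0.01: p ≥ α → fail to reject H₀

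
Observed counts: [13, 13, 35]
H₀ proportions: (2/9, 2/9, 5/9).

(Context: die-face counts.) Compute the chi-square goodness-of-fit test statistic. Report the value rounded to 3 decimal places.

test statistic = 0.082

n = 61; E_i = n·p_i = [13.56, 13.56, 33.89]
χ² = (13−13.56)²/13.56 + (13−13.56)²/13.56 + (35−33.89)²/33.89 = 0.0820
df = 2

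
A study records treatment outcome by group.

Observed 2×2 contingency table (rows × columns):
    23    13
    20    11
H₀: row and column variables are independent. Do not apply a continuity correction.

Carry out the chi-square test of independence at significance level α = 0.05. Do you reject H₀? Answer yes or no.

reject H₀: no

Row totals [36, 31], col totals [43, 24], n=67
χ² = (23−23.10)²/23.10 + (13−12.90)²/12.90 + (20−19.90)²/19.90 + (11−11.10)²/11.10 = 0.0029
df = 1
p-value (upper-tail) = 0.95742
At α=0.05: p ≥ α → fail to reject H₀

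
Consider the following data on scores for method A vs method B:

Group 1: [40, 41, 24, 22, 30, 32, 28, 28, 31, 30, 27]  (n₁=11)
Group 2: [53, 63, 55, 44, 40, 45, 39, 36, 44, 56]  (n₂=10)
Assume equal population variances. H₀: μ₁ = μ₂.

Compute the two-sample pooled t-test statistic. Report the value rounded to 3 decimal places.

test statistic = -5.348

x̄₁=30.273, s₁=5.850, n₁=11
x̄₂=47.500, s₂=8.759, n₂=10
s_p² = [10·5.850² + 9·8.759²]/19 = 54.3517
SE = √(s_p²·(1/11+1/10)) = 3.2212
t = (30.273−47.500)/3.2212 = -5.3481
df = 19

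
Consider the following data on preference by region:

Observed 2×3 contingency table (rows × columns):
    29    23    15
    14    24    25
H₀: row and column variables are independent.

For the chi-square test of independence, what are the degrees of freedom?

degrees of freedom = 2

df = (r−1)(c−1) = (2−1)·(3−1) = 2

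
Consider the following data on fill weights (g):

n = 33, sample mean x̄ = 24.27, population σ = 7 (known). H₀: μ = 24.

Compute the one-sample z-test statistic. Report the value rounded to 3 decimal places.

test statistic = 0.222

SE = σ/√n = 7/√33 = 1.2185
z = (x̄−μ₀)/SE = (24.27−24)/1.2185 = 0.2216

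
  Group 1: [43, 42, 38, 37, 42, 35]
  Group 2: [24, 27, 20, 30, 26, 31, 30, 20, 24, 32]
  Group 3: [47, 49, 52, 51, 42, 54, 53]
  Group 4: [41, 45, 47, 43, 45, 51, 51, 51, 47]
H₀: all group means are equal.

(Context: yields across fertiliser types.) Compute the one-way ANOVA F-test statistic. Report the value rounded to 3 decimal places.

Group means [39.50, 26.40, 49.71, 46.78], grand mean 39.688
SSB = Σnᵢ(x̄ᵢ−x̄)² = 2921.991; SSW = ΣΣ(x−x̄ᵢ)² = 436.884
MSB = 2921.991/3 = 973.9970; MSW = 436.884/28 = 15.6030
F = MSB/MSW = 62.4237
df = (3, 28)

test statistic = 62.424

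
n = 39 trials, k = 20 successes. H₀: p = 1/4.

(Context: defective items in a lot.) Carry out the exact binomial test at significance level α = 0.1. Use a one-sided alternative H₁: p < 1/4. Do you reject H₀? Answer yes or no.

reject H₀: no

Exact binomial: n=39, k=20, p₀=1/4=0.2500
P(X≤20) from Σ C(n,i)·p₀^i·(1−p₀)^(n−i)
p-value (one-sided, H₁ less) = 0.99989
At α=0.1: p ≥ α → fail to reject H₀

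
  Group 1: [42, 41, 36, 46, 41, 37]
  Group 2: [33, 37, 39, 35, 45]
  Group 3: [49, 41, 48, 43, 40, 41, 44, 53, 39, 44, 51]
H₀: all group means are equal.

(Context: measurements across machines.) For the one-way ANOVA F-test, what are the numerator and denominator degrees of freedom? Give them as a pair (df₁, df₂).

degrees of freedom = [2, 19]

k = 3 groups, N = 22 total
df = (k−1, N−k) = (3−1, 22−3) = (2, 19)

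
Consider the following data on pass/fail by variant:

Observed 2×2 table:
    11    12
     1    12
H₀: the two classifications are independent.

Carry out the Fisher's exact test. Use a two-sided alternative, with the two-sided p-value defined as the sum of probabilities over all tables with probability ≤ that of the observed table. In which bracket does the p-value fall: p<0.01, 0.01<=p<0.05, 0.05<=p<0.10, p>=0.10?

Margins: r₁=23, r₂=13, c₁=12, c₂=24, n=36
p_obs = C(23,11)·C(13,1)/C(36,12); sum pmf over tables with pmf ≤ p_obs
p-value (two-sided) = 0.02530
→ bracket: 0.01<=p<0.05

p-value bracket: 0.01<=p<0.05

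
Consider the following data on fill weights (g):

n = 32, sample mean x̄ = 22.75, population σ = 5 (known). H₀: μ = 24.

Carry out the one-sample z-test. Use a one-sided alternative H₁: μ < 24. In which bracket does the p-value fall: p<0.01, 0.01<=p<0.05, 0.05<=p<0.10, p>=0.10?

p-value bracket: 0.05<=p<0.10

SE = σ/√n = 5/√32 = 0.8839
z = (x̄−μ₀)/SE = (22.75−24)/0.8839 = -1.4142
p-value (one-sided, H₁ less) = 0.07865
→ bracket: 0.05<=p<0.10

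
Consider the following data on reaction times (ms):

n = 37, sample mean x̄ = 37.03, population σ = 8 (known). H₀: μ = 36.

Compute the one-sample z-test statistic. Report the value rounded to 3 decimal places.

SE = σ/√n = 8/√37 = 1.3152
z = (x̄−μ₀)/SE = (37.03−36)/1.3152 = 0.7832

test statistic = 0.783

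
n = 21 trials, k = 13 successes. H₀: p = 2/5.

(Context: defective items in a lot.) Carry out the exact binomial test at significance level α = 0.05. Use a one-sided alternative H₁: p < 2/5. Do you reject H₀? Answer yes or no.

reject H₀: no

Exact binomial: n=21, k=13, p₀=2/5=0.4000
P(X≤13) from Σ C(n,i)·p₀^i·(1−p₀)^(n−i)
p-value (one-sided, H₁ less) = 0.98771
At α=0.05: p ≥ α → fail to reject H₀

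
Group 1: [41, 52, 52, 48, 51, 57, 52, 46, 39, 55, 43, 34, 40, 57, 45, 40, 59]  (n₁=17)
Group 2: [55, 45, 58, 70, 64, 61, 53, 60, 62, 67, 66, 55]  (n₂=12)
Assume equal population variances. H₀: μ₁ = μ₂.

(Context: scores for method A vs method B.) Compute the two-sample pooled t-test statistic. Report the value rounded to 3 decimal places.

x̄₁=47.706, s₁=7.414, n₁=17
x̄₂=59.667, s₂=6.959, n₂=12
s_p² = [16·7.414² + 11·6.959²]/27 = 52.3036
SE = √(s_p²·(1/17+1/12)) = 2.7268
t = (47.706−59.667)/2.7268 = -4.3864
df = 27

test statistic = -4.386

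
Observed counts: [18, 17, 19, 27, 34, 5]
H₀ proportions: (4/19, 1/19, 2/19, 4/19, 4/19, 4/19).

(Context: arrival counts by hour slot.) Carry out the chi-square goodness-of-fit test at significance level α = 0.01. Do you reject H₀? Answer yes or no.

reject H₀: yes

n = 120; E_i = n·p_i = [25.26, 6.32, 12.63, 25.26, 25.26, 25.26]
χ² = (18−25.26)²/25.26 + (17−6.32)²/6.32 + (19−12.63)²/12.63 + (27−25.26)²/25.26 + (34−25.26)²/25.26 + (5−25.26)²/25.26 = 42.7667
df = 5
p-value (upper-tail) = 0.00000
At α=0.01: p < α → reject H₀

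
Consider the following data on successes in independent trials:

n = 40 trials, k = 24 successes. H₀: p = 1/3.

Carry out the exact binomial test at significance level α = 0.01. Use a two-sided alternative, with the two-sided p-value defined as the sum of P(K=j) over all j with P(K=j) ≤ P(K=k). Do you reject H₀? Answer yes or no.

Exact binomial: n=40, k=24, p₀=1/3=0.3333
P(X=j) = C(n,j)·p₀^j·(1−p₀)^(n−j); p = Σ P(X=j) over j with P(X=j) ≤ P(X=24)
p-value (two-sided) = 0.00062
At α=0.01: p < α → reject H₀

reject H₀: yes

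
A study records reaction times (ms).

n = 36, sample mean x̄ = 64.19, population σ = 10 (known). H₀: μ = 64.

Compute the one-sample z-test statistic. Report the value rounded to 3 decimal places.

test statistic = 0.114

SE = σ/√n = 10/√36 = 1.6667
z = (x̄−μ₀)/SE = (64.19−64)/1.6667 = 0.1140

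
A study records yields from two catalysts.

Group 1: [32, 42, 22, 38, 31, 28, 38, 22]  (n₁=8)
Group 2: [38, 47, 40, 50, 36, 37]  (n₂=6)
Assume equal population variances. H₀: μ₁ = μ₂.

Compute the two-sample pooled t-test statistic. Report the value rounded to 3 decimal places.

test statistic = -2.643

x̄₁=31.625, s₁=7.444, n₁=8
x̄₂=41.333, s₂=5.785, n₂=6
s_p² = [7·7.444² + 5·5.785²]/12 = 46.2674
SE = √(s_p²·(1/8+1/6)) = 3.6735
t = (31.625−41.333)/3.6735 = -2.6428
df = 12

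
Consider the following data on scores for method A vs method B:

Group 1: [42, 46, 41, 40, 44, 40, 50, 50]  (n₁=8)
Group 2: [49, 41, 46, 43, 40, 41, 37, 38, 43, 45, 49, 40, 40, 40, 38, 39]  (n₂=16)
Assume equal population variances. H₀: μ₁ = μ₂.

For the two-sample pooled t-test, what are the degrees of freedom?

degrees of freedom = 22

df = n₁ + n₂ − 2 = 8 + 16 − 2 = 22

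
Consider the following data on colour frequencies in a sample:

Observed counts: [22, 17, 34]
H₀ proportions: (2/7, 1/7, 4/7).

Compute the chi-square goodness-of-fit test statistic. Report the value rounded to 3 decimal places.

n = 73; E_i = n·p_i = [20.86, 10.43, 41.71]
χ² = (22−20.86)²/20.86 + (17−10.43)²/10.43 + (34−41.71)²/41.71 = 5.6301
df = 2

test statistic = 5.630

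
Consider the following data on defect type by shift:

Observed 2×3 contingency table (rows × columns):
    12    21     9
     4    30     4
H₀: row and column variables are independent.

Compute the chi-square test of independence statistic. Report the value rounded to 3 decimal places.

Row totals [42, 38], col totals [16, 51, 13], n=80
χ² = (12−8.40)²/8.40 + (21−26.77)²/26.77 + (9−6.83)²/6.83 + (4−7.60)²/7.60 + (30−24.23)²/24.23 + (4−6.17)²/6.17 = 7.3296
df = 2

test statistic = 7.330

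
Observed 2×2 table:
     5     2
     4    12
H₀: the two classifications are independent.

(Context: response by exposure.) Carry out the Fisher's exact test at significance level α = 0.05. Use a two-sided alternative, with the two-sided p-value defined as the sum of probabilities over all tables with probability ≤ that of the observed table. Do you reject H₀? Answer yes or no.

Margins: r₁=7, r₂=16, c₁=9, c₂=14, n=23
p_obs = C(7,5)·C(16,4)/C(23,9); sum pmf over tables with pmf ≤ p_obs
p-value (two-sided) = 0.06571
At α=0.05: p ≥ α → fail to reject H₀

reject H₀: no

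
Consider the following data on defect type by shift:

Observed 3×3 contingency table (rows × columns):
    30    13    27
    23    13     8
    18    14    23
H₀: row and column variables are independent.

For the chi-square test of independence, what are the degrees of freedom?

degrees of freedom = 4

df = (r−1)(c−1) = (3−1)·(3−1) = 4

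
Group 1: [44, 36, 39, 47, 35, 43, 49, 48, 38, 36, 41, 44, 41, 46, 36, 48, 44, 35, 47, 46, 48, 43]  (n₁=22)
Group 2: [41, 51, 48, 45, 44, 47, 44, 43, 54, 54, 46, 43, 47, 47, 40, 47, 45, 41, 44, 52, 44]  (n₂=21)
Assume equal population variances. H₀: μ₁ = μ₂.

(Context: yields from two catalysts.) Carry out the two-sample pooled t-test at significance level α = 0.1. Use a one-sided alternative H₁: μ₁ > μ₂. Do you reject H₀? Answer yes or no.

reject H₀: no

x̄₁=42.455, s₁=4.788, n₁=22
x̄₂=46.048, s₂=3.993, n₂=21
s_p² = [21·4.788² + 20·3.993²]/41 = 19.5221
SE = √(s_p²·(1/22+1/21)) = 1.3480
t = (42.455−46.048)/1.3480 = -2.6656
df = 41
p-value (one-sided, H₁ greater) = 0.99453
At α=0.1: p ≥ α → fail to reject H₀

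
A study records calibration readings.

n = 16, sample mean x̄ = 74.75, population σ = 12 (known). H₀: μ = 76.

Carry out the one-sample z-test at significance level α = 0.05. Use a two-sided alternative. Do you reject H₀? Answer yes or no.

reject H₀: no

SE = σ/√n = 12/√16 = 3.0000
z = (x̄−μ₀)/SE = (74.75−76)/3.0000 = -0.4167
p-value (two-sided) = 0.67692
At α=0.05: p ≥ α → fail to reject H₀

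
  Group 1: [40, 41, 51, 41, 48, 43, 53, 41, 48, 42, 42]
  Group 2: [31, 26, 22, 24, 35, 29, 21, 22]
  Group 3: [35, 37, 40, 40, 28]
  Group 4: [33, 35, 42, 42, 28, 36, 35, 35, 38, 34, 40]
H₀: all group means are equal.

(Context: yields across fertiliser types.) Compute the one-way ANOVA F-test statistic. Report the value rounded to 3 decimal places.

test statistic = 24.498

Group means [44.55, 26.25, 36.00, 36.18], grand mean 36.514
SSB = Σnᵢ(x̄ᵢ−x̄)² = 1554.879; SSW = ΣΣ(x−x̄ᵢ)² = 655.864
MSB = 1554.879/3 = 518.2931; MSW = 655.864/31 = 21.1569
F = MSB/MSW = 24.4976
df = (3, 31)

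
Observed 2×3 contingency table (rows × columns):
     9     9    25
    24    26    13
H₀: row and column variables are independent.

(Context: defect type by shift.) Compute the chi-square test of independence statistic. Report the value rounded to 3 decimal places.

test statistic = 15.648

Row totals [43, 63], col totals [33, 35, 38], n=106
χ² = (9−13.39)²/13.39 + (9−14.20)²/14.20 + (25−15.42)²/15.42 + (24−19.61)²/19.61 + (26−20.80)²/20.80 + (13−22.58)²/22.58 = 15.6483
df = 2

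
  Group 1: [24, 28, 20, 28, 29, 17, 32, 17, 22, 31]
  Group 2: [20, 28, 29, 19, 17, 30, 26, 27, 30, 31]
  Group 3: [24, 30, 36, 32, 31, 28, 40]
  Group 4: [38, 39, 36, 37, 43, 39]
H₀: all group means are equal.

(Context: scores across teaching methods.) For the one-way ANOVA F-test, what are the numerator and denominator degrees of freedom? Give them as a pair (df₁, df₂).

k = 4 groups, N = 33 total
df = (k−1, N−k) = (4−1, 33−4) = (3, 29)

degrees of freedom = [3, 29]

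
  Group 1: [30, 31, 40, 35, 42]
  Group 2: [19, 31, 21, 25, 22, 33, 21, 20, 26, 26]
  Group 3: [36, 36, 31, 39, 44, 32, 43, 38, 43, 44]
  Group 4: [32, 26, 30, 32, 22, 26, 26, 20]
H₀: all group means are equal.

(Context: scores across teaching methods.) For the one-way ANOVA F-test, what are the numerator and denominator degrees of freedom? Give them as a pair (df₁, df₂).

degrees of freedom = [3, 29]

k = 4 groups, N = 33 total
df = (k−1, N−k) = (4−1, 33−4) = (3, 29)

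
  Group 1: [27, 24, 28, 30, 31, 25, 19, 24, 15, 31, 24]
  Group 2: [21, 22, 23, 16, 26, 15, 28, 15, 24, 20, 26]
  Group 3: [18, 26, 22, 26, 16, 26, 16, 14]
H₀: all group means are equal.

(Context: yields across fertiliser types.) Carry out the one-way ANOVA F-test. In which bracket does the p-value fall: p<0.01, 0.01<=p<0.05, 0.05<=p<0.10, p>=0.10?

p-value bracket: 0.05<=p<0.10

Group means [25.27, 21.45, 20.50], grand mean 22.600
SSB = Σnᵢ(x̄ᵢ−x̄)² = 128.291; SSW = ΣΣ(x−x̄ᵢ)² = 638.909
MSB = 128.291/2 = 64.1455; MSW = 638.909/27 = 23.6633
F = MSB/MSW = 2.7108
df = (2, 27)
p-value (upper-tail) = 0.08456
→ bracket: 0.05<=p<0.10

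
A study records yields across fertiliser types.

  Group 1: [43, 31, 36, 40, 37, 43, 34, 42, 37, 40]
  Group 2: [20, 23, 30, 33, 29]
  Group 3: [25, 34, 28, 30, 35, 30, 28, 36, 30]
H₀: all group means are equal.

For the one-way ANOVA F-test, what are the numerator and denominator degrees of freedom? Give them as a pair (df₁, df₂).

k = 3 groups, N = 24 total
df = (k−1, N−k) = (3−1, 24−3) = (2, 21)

degrees of freedom = [2, 21]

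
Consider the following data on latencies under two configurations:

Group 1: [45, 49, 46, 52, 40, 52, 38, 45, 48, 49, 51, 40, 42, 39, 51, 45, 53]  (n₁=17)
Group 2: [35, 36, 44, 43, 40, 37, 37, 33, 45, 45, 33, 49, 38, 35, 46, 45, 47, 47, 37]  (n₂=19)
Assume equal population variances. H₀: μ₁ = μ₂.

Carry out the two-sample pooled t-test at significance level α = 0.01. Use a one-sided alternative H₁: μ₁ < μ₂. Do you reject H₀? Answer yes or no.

reject H₀: no

x̄₁=46.176, s₁=4.978, n₁=17
x̄₂=40.632, s₂=5.283, n₂=19
s_p² = [16·4.978² + 18·5.283²]/34 = 26.4380
SE = √(s_p²·(1/17+1/19)) = 1.7166
t = (46.176−40.632)/1.7166 = 3.2302
df = 34
p-value (one-sided, H₁ less) = 0.99863
At α=0.01: p ≥ α → fail to reject H₀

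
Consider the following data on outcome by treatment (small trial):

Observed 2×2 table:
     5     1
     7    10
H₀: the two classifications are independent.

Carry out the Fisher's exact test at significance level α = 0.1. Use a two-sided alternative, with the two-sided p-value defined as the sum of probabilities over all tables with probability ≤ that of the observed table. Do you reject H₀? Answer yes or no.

reject H₀: no

Margins: r₁=6, r₂=17, c₁=12, c₂=11, n=23
p_obs = C(6,5)·C(17,7)/C(23,12); sum pmf over tables with pmf ≤ p_obs
p-value (two-sided) = 0.15495
At α=0.1: p ≥ α → fail to reject H₀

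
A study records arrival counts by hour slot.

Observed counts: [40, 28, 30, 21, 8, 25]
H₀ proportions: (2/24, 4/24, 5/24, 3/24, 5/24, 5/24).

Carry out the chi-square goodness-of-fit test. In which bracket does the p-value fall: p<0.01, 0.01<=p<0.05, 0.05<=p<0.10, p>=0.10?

n = 152; E_i = n·p_i = [12.67, 25.33, 31.67, 19.00, 31.67, 31.67]
χ² = (40−12.67)²/12.67 + (28−25.33)²/25.33 + (30−31.67)²/31.67 + (21−19.00)²/19.00 + (8−31.67)²/31.67 + (25−31.67)²/31.67 = 78.6526
df = 5
p-value (upper-tail) = 0.00000
→ bracket: p<0.01

p-value bracket: p<0.01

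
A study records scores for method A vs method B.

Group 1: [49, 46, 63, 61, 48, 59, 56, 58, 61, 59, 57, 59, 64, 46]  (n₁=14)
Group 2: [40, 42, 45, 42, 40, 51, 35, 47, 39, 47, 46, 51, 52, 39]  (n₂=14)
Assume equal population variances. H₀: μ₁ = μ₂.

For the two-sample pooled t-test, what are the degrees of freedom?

df = n₁ + n₂ − 2 = 14 + 14 − 2 = 26

degrees of freedom = 26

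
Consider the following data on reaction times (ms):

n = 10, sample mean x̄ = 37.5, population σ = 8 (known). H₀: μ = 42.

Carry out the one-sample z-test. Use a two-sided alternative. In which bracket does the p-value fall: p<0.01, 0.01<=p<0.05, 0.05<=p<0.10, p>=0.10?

SE = σ/√n = 8/√10 = 2.5298
z = (x̄−μ₀)/SE = (37.5−42)/2.5298 = -1.7788
p-value (two-sided) = 0.07528
→ bracket: 0.05<=p<0.10

p-value bracket: 0.05<=p<0.10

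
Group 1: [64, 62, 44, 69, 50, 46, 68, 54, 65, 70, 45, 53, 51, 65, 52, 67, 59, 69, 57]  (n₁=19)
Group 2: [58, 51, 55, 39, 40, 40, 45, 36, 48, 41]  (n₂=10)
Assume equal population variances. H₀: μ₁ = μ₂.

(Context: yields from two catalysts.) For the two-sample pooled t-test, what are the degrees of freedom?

df = n₁ + n₂ − 2 = 19 + 10 − 2 = 27

degrees of freedom = 27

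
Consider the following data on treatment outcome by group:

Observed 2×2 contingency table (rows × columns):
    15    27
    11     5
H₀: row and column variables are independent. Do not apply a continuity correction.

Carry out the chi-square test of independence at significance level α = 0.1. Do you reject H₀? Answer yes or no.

Row totals [42, 16], col totals [26, 32], n=58
χ² = (15−18.83)²/18.83 + (27−23.17)²/23.17 + (11−7.17)²/7.17 + (5−8.83)²/8.83 = 5.1126
df = 1
p-value (upper-tail) = 0.02375
At α=0.1: p < α → reject H₀

reject H₀: yes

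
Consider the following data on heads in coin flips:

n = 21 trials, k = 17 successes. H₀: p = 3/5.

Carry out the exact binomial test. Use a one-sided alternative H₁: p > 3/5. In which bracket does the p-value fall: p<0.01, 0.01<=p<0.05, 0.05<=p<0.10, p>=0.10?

p-value bracket: 0.01<=p<0.05

Exact binomial: n=21, k=17, p₀=3/5=0.6000
P(X≥17) from Σ C(n,i)·p₀^i·(1−p₀)^(n−i)
p-value (one-sided, H₁ greater) = 0.03696
→ bracket: 0.01<=p<0.05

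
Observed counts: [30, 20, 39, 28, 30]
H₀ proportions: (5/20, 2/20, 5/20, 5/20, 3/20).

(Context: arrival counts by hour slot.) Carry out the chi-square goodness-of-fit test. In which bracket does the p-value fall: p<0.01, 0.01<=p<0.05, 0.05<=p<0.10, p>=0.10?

n = 147; E_i = n·p_i = [36.75, 14.70, 36.75, 36.75, 22.05]
χ² = (30−36.75)²/36.75 + (20−14.70)²/14.70 + (39−36.75)²/36.75 + (28−36.75)²/36.75 + (30−22.05)²/22.05 = 8.2381
df = 4
p-value (upper-tail) = 0.08324
→ bracket: 0.05<=p<0.10

p-value bracket: 0.05<=p<0.10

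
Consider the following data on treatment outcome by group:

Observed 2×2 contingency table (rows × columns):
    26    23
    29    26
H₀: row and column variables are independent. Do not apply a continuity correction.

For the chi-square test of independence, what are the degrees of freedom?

df = (r−1)(c−1) = (2−1)·(2−1) = 1

degrees of freedom = 1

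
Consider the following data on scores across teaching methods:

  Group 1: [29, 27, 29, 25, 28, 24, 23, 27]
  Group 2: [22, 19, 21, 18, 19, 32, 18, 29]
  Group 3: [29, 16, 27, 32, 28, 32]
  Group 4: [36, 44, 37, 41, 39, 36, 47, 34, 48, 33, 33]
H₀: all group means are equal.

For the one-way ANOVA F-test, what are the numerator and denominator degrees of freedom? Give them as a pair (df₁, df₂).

degrees of freedom = [3, 29]

k = 4 groups, N = 33 total
df = (k−1, N−k) = (4−1, 33−4) = (3, 29)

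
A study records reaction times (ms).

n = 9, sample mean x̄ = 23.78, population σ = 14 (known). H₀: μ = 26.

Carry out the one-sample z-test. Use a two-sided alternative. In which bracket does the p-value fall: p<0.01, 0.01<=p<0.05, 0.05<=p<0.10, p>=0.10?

p-value bracket: p>=0.10

SE = σ/√n = 14/√9 = 4.6667
z = (x̄−μ₀)/SE = (23.78−26)/4.6667 = -0.4757
p-value (two-sided) = 0.63428
→ bracket: p>=0.10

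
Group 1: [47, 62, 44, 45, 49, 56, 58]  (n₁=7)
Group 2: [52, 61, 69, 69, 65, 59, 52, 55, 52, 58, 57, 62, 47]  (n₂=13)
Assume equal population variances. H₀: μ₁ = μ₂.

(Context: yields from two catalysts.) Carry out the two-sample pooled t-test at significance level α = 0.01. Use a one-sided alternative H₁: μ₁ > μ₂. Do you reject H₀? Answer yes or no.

x̄₁=51.571, s₁=7.044, n₁=7
x̄₂=58.308, s₂=6.799, n₂=13
s_p² = [6·7.044² + 12·6.799²]/18 = 47.3602
SE = √(s_p²·(1/7+1/13)) = 3.2263
t = (51.571−58.308)/3.2263 = -2.0879
df = 18
p-value (one-sided, H₁ greater) = 0.97436
At α=0.01: p ≥ α → fail to reject H₀

reject H₀: no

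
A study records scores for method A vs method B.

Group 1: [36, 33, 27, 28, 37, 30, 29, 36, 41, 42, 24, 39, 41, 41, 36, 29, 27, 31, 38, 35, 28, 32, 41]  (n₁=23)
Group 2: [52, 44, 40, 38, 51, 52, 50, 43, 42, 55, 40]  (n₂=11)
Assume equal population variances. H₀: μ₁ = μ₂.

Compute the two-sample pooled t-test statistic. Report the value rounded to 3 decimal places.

test statistic = -5.829

x̄₁=33.957, s₁=5.531, n₁=23
x̄₂=46.091, s₂=5.991, n₂=11
s_p² = [22·5.531² + 10·5.991²]/32 = 32.2458
SE = √(s_p²·(1/23+1/11)) = 2.0817
t = (33.957−46.091)/2.0817 = -5.8291
df = 32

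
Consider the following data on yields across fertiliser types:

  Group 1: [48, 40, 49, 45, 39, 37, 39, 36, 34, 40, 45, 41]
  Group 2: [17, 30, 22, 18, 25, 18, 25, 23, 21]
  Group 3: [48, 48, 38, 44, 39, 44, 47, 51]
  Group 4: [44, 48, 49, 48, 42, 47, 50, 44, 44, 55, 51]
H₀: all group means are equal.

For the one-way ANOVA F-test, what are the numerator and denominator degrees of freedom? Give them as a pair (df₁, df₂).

k = 4 groups, N = 40 total
df = (k−1, N−k) = (4−1, 40−4) = (3, 36)

degrees of freedom = [3, 36]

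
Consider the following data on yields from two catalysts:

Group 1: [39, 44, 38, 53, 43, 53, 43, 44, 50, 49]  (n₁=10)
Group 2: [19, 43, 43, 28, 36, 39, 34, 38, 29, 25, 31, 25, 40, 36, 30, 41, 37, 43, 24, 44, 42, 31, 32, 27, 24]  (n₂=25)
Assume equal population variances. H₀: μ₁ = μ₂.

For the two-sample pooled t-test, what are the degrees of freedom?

degrees of freedom = 33

df = n₁ + n₂ − 2 = 10 + 25 − 2 = 33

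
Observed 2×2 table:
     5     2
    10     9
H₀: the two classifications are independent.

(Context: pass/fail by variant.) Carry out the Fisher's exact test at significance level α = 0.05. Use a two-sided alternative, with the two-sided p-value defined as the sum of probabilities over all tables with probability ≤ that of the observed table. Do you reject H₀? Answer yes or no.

reject H₀: no

Margins: r₁=7, r₂=19, c₁=15, c₂=11, n=26
p_obs = C(7,5)·C(19,10)/C(26,15); sum pmf over tables with pmf ≤ p_obs
p-value (two-sided) = 0.65761
At α=0.05: p ≥ α → fail to reject H₀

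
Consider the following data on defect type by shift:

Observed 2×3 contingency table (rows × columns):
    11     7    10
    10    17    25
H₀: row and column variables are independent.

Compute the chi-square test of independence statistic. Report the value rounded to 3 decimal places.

test statistic = 3.783

Row totals [28, 52], col totals [21, 24, 35], n=80
χ² = (11−7.35)²/7.35 + (7−8.40)²/8.40 + (10−12.25)²/12.25 + (10−13.65)²/13.65 + (17−15.60)²/15.60 + (25−22.75)²/22.75 = 3.7834
df = 2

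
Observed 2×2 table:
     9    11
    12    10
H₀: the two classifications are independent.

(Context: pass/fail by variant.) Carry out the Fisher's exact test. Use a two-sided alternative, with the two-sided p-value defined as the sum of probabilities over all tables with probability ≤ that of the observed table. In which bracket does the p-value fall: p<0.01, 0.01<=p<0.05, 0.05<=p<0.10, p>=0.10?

p-value bracket: p>=0.10

Margins: r₁=20, r₂=22, c₁=21, c₂=21, n=42
p_obs = C(20,9)·C(22,12)/C(42,21); sum pmf over tables with pmf ≤ p_obs
p-value (two-sided) = 0.75786
→ bracket: p>=0.10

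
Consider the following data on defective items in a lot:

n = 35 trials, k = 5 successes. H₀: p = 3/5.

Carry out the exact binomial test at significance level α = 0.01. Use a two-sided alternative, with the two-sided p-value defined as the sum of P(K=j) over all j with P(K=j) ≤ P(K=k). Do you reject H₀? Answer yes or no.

reject H₀: yes

Exact binomial: n=35, k=5, p₀=3/5=0.6000
P(X=j) = C(n,j)·p₀^j·(1−p₀)^(n−j); p = Σ P(X=j) over j with P(X=j) ≤ P(X=5)
p-value (two-sided) = 0.00000
At α=0.01: p < α → reject H₀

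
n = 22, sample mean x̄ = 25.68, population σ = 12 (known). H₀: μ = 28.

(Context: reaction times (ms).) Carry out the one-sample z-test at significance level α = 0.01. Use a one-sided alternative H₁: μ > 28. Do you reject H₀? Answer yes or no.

SE = σ/√n = 12/√22 = 2.5584
z = (x̄−μ₀)/SE = (25.68−28)/2.5584 = -0.9068
p-value (one-sided, H₁ greater) = 0.81775
At α=0.01: p ≥ α → fail to reject H₀

reject H₀: no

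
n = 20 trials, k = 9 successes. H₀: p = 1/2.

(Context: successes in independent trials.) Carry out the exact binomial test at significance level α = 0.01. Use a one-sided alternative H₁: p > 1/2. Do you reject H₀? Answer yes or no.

reject H₀: no

Exact binomial: n=20, k=9, p₀=1/2=0.5000
P(X≥9) from Σ C(n,i)·p₀^i·(1−p₀)^(n−i)
p-value (one-sided, H₁ greater) = 0.74828
At α=0.01: p ≥ α → fail to reject H₀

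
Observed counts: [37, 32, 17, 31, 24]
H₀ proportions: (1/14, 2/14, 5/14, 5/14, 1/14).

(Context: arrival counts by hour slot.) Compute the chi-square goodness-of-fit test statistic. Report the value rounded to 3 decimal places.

n = 141; E_i = n·p_i = [10.07, 20.14, 50.36, 50.36, 10.07]
χ² = (37−10.07)²/10.07 + (32−20.14)²/20.14 + (17−50.36)²/50.36 + (31−50.36)²/50.36 + (24−10.07)²/10.07 = 127.7801
df = 4

test statistic = 127.780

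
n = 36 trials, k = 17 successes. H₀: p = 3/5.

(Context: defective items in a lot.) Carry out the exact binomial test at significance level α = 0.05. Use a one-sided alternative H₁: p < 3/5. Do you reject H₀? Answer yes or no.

reject H₀: no

Exact binomial: n=36, k=17, p₀=3/5=0.6000
P(X≤17) from Σ C(n,i)·p₀^i·(1−p₀)^(n−i)
p-value (one-sided, H₁ less) = 0.08264
At α=0.05: p ≥ α → fail to reject H₀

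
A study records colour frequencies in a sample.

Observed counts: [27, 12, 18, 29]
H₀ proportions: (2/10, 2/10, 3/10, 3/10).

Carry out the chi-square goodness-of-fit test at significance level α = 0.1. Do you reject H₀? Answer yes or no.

n = 86; E_i = n·p_i = [17.20, 17.20, 25.80, 25.80]
χ² = (27−17.20)²/17.20 + (12−17.20)²/17.20 + (18−25.80)²/25.80 + (29−25.80)²/25.80 = 9.9109
df = 3
p-value (upper-tail) = 0.01934
At α=0.1: p < α → reject H₀

reject H₀: yes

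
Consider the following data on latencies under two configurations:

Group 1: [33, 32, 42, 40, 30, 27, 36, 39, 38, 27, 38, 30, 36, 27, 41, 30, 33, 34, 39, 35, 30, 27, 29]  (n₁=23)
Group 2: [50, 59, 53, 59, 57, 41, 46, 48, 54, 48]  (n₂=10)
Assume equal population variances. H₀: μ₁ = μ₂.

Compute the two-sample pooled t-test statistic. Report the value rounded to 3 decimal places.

x̄₁=33.609, s₁=4.897, n₁=23
x̄₂=51.500, s₂=5.949, n₂=10
s_p² = [22·4.897² + 9·5.949²]/31 = 27.2896
SE = √(s_p²·(1/23+1/10)) = 1.9788
t = (33.609−51.500)/1.9788 = -9.0417
df = 31

test statistic = -9.042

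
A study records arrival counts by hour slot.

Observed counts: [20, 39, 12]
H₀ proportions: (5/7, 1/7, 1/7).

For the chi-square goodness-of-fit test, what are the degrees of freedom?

degrees of freedom = 2

df = k − 1 = 3 − 1 = 2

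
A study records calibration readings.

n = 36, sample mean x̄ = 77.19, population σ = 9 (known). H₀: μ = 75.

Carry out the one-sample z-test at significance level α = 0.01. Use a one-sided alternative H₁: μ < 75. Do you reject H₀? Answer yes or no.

SE = σ/√n = 9/√36 = 1.5000
z = (x̄−μ₀)/SE = (77.19−75)/1.5000 = 1.4600
p-value (one-sided, H₁ less) = 0.92785
At α=0.01: p ≥ α → fail to reject H₀

reject H₀: no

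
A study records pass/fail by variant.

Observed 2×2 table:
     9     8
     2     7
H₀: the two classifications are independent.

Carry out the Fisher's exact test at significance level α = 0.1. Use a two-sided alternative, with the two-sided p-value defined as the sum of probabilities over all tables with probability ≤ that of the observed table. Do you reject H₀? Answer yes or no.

reject H₀: no

Margins: r₁=17, r₂=9, c₁=11, c₂=15, n=26
p_obs = C(17,9)·C(9,2)/C(26,11); sum pmf over tables with pmf ≤ p_obs
p-value (two-sided) = 0.21670
At α=0.1: p ≥ α → fail to reject H₀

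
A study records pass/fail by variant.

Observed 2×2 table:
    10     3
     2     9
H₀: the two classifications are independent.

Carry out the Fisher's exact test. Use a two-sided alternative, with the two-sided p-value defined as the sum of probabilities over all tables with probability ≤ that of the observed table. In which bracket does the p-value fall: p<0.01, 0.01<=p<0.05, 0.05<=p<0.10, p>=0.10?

p-value bracket: 0.01<=p<0.05

Margins: r₁=13, r₂=11, c₁=12, c₂=12, n=24
p_obs = C(13,10)·C(11,2)/C(24,12); sum pmf over tables with pmf ≤ p_obs
p-value (two-sided) = 0.01228
→ bracket: 0.01<=p<0.05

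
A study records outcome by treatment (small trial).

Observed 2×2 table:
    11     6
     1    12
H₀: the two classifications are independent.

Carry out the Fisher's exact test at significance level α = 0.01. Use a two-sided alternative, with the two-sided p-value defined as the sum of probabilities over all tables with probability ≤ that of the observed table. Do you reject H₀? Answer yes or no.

Margins: r₁=17, r₂=13, c₁=12, c₂=18, n=30
p_obs = C(17,11)·C(13,1)/C(30,12); sum pmf over tables with pmf ≤ p_obs
p-value (two-sided) = 0.00240
At α=0.01: p < α → reject H₀

reject H₀: yes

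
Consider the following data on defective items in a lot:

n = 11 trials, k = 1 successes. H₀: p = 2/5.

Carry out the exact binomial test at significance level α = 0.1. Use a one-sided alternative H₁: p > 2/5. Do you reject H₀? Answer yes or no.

Exact binomial: n=11, k=1, p₀=2/5=0.4000
P(X≥1) from Σ C(n,i)·p₀^i·(1−p₀)^(n−i)
p-value (one-sided, H₁ greater) = 0.99637
At α=0.1: p ≥ α → fail to reject H₀

reject H₀: no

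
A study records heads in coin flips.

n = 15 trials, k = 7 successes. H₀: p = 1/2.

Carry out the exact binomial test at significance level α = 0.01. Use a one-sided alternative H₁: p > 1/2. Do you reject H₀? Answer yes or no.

Exact binomial: n=15, k=7, p₀=1/2=0.5000
P(X≥7) from Σ C(n,i)·p₀^i·(1−p₀)^(n−i)
p-value (one-sided, H₁ greater) = 0.69638
At α=0.01: p ≥ α → fail to reject H₀

reject H₀: no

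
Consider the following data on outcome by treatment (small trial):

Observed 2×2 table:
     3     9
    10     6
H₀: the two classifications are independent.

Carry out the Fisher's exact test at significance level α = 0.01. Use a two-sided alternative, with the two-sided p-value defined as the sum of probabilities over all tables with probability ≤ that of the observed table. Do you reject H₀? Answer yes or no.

Margins: r₁=12, r₂=16, c₁=13, c₂=15, n=28
p_obs = C(12,3)·C(16,10)/C(28,13); sum pmf over tables with pmf ≤ p_obs
p-value (two-sided) = 0.06707
At α=0.01: p ≥ α → fail to reject H₀

reject H₀: no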